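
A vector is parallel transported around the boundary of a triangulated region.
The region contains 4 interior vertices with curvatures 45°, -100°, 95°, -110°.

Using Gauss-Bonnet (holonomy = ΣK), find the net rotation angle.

Holonomy = total enclosed curvature = 45° + (-100°) + 95° + (-110°) = -70°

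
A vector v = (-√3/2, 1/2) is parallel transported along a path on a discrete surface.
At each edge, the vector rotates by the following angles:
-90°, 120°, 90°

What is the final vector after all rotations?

Total rotation: (-90°) + 120° + 90° = 120°. Final vector: (0, -1)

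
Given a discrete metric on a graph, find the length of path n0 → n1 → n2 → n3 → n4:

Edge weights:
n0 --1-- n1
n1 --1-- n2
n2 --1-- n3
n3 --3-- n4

Arc length = 1 + 1 + 1 + 3 = 6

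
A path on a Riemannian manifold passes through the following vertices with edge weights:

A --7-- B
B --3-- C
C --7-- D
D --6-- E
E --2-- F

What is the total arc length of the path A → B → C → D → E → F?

Arc length = 7 + 3 + 7 + 6 + 2 = 25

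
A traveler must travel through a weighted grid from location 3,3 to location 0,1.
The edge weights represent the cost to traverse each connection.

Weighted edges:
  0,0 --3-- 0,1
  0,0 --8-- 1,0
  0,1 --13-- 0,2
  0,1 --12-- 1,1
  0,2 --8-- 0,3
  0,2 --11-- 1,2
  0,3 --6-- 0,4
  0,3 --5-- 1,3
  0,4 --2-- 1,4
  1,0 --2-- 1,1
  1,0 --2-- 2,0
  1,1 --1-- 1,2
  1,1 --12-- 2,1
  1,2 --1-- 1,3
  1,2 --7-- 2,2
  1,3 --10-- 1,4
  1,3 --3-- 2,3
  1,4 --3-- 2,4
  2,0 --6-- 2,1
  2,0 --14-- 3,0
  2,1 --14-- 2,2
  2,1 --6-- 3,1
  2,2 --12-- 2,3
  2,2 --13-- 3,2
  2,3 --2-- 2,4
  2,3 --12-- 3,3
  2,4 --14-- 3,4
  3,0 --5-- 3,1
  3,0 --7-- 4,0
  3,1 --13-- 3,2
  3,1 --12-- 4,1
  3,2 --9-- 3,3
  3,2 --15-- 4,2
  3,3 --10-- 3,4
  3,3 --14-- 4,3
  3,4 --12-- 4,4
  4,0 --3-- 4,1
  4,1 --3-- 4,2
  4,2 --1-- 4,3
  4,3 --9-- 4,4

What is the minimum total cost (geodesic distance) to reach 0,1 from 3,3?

Shortest path: 3,3 → 2,3 → 1,3 → 1,2 → 1,1 → 0,1, total weight = 29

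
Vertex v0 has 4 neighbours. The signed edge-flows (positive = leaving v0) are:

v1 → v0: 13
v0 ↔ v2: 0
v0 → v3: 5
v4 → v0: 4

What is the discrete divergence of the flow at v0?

Divergence = sum of outgoing flows = (-13) + 0 + 5 + (-4) = -12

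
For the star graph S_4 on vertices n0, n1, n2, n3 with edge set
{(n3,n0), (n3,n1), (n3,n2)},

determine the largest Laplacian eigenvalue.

The star S_4 is the complete bipartite graph K_{1,3} (one hub of degree 3, 3 leaves of degree 1). The Laplacian spectrum of K_{p,q} is 0, p (multiplicity q−1), q (multiplicity p−1), p+q. With p = 1, q = 3: 0 once, 1 with multiplicity 2, and 4 once. (Check: trace L = sum of degrees = 6 = 2·1 + 4.)
Laplacian eigenvalues: [0.0, 1.0, 1.0, 4.0]. Largest eigenvalue (spectral radius) = 4.0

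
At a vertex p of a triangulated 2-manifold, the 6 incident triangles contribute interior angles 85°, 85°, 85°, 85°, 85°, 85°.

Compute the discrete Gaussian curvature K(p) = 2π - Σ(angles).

Sum of angles = 510°. K = 360° - 510° = -150°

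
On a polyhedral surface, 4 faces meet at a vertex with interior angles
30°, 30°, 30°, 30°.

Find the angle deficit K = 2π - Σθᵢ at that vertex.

Sum of angles = 120°. K = 360° - 120° = 240°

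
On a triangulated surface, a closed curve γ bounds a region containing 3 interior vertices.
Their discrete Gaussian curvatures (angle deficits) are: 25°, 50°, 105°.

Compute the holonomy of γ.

Holonomy = total enclosed curvature = 25° + 50° + 105° = 180°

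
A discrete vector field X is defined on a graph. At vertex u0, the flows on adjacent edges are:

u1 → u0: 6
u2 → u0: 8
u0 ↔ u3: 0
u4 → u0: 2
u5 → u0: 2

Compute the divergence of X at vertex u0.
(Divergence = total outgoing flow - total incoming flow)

Divergence = sum of outgoing flows = (-6) + (-8) + 0 + (-2) + (-2) = -18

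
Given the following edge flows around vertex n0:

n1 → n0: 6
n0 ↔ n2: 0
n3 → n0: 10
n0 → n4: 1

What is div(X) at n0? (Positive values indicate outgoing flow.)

Divergence = sum of outgoing flows = (-6) + 0 + (-10) + 1 = -15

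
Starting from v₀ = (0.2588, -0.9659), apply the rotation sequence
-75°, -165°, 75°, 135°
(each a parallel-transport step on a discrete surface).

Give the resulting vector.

Total rotation: (-75°) + (-165°) + 75° + 135° = -30°. Final vector: (-0.2588, -0.9659)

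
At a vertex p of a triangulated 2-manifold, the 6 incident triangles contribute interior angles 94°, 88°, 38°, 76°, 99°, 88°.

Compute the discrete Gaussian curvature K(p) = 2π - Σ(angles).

Sum of angles = 483°. K = 360° - 483° = -123° = -41π/60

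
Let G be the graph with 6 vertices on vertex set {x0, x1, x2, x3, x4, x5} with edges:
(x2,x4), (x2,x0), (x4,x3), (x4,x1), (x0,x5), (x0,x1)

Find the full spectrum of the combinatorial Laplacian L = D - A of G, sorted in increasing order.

Degrees: deg(x0) = 3, deg(x1) = 2, deg(x2) = 2, deg(x3) = 1, deg(x4) = 3, deg(x5) = 1.
L = D − A with rows/columns ordered (x0, x1, x2, x3, x4, x5):
  [ 3, -1, -1,  0,  0, -1]
  [-1,  2,  0,  0, -1,  0]
  [-1,  0,  2,  0, -1,  0]
  [ 0,  0,  0,  1, -1,  0]
  [ 0, -1, -1, -1,  3,  0]
  [-1,  0,  0,  0,  0,  1]
Characteristic polynomial: det(λI − L) = λ(λ² − 4λ + 2)(λ² − 6λ + 6)(λ − 2).
Roots: λ = 0; (λ² − 4λ + 2) = 0 ⇒ λ = 2 ± √2 ≈ 0.5858, 3.4142; (λ² − 6λ + 6) = 0 ⇒ λ = 3 ± √3 ≈ 1.2679, 4.7321; (λ − 2) = 0 ⇒ λ = 2.
(Check: the roots sum (with multiplicity) to 12, matching trace L = Σdeg = 2·6 = 12.)
Laplacian eigenvalues (increasing order): [0.0, 0.5858, 1.2679, 2.0, 3.4142, 4.7321]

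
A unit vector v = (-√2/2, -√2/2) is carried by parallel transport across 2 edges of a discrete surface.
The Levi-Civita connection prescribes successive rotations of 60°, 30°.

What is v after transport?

Total rotation: 60° + 30° = 90°. Final vector: (0.7071, -0.7071)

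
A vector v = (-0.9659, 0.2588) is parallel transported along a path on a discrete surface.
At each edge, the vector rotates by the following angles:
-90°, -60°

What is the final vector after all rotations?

Total rotation: (-90°) + (-60°) = -150°. Final vector: (0.9659, 0.2588)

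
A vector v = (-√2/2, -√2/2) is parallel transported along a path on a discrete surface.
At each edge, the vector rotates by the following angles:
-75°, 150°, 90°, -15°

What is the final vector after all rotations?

Total rotation: (-75°) + 150° + 90° + (-15°) = 150°. Final vector: (0.9659, 0.2588)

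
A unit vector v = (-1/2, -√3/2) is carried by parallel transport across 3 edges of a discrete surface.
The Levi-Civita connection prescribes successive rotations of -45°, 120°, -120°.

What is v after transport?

Total rotation: (-45°) + 120° + (-120°) = -45°. Final vector: (-0.9659, -0.2588)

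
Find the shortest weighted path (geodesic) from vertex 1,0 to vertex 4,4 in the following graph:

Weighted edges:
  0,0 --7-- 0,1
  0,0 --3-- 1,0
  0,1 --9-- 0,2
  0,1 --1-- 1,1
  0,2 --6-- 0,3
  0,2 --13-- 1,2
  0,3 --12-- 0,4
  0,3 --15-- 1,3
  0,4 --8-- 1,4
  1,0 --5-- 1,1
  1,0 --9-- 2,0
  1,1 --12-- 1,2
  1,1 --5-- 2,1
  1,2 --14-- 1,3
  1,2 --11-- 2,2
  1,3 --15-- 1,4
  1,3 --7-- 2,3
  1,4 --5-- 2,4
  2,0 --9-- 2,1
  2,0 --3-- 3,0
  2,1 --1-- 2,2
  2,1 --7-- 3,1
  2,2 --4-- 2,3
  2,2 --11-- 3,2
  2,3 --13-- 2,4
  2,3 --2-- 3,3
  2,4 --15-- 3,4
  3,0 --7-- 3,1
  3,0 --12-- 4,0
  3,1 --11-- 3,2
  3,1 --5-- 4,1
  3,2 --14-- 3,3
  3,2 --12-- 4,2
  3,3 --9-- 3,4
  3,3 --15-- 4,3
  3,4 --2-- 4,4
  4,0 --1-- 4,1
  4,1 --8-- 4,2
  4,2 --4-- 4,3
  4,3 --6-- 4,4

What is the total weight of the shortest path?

Shortest path: 1,0 → 1,1 → 2,1 → 2,2 → 2,3 → 3,3 → 3,4 → 4,4, total weight = 28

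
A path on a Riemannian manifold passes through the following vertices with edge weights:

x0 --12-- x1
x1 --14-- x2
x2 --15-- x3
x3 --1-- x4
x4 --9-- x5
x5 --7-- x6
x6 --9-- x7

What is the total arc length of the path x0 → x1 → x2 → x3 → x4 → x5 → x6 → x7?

Arc length = 12 + 14 + 15 + 1 + 9 + 7 + 9 = 67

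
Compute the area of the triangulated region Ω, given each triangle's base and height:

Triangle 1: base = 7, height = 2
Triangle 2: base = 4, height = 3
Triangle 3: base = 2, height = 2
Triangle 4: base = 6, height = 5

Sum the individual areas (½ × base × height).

(1/2)×7×2 + (1/2)×4×3 + (1/2)×2×2 + (1/2)×6×5 = 30.0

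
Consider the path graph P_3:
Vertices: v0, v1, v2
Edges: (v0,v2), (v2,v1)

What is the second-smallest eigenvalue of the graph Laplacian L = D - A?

The path graph P_n has Laplacian eigenvalues λ_k = 2 − 2cos(kπ/n), k = 0, 1, …, n−1. Here n = 3:
k=0: 2 − 2cos(0) = 0.0; k=1: 2 − 2cos(π/3) = 1.0; k=2: 2 − 2cos(2π/3) = 3.0.
Laplacian eigenvalues: [0.0, 1.0, 3.0]. Algebraic connectivity (smallest non-zero eigenvalue) = 1.0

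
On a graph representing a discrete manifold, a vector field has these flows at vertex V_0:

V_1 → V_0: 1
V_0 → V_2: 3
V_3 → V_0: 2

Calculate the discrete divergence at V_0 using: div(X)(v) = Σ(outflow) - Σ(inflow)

Divergence = sum of outgoing flows = (-1) + 3 + (-2) = 0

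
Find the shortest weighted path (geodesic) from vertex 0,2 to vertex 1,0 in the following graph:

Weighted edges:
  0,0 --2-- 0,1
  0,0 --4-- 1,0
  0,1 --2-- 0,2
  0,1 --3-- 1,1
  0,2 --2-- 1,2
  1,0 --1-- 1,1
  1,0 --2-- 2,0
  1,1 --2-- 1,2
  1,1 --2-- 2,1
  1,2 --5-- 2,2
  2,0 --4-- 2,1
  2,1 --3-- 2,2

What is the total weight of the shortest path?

Shortest path: 0,2 → 1,2 → 1,1 → 1,0, total weight = 5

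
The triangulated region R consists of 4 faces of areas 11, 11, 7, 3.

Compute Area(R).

11 + 11 + 7 + 3 = 32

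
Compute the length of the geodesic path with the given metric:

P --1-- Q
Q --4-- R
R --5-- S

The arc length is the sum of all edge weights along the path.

Arc length = 1 + 4 + 5 = 10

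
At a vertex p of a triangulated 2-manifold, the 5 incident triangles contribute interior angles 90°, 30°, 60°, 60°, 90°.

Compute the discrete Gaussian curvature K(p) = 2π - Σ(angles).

Sum of angles = 330°. K = 360° - 330° = 30° = π/6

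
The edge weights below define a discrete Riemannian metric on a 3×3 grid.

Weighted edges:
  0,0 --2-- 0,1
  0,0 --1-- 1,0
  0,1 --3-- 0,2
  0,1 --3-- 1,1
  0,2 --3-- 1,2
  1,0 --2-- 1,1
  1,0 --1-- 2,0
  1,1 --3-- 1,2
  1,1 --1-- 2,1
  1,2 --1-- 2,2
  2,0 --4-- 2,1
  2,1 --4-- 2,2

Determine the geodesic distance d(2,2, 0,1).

Shortest path: 2,2 → 1,2 → 0,2 → 0,1, total weight = 7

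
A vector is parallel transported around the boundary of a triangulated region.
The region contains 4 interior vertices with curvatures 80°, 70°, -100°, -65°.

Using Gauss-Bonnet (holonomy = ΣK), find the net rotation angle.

Holonomy = total enclosed curvature = 80° + 70° + (-100°) + (-65°) = -15°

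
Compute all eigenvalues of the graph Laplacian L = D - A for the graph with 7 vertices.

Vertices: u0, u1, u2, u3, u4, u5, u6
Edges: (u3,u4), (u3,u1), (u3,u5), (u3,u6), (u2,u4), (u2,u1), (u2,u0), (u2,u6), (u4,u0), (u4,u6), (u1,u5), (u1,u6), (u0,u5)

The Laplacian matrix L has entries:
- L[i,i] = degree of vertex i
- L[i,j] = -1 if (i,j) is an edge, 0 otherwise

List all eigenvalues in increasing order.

Degrees: deg(u0) = 3, deg(u1) = 4, deg(u2) = 4, deg(u3) = 4, deg(u4) = 4, deg(u5) = 3, deg(u6) = 4.
L = D − A with rows/columns ordered (u0, u1, u2, u3, u4, u5, u6):
  [ 3,  0, -1,  0, -1, -1,  0]
  [ 0,  4, -1, -1,  0, -1, -1]
  [-1, -1,  4,  0, -1,  0, -1]
  [ 0, -1,  0,  4, -1, -1, -1]
  [-1,  0, -1, -1,  4,  0, -1]
  [-1, -1,  0, -1,  0,  3,  0]
  [ 0, -1, -1, -1, -1,  0,  4]
Characteristic polynomial: det(λI − L) = λ(λ² − 8λ + 14)²(λ − 4)(λ − 6).
Roots: λ = 0; (λ² − 8λ + 14) = 0 ⇒ λ = 4 ± √2 ≈ 2.5858, 5.4142 (multiplicity 2); (λ − 4) = 0 ⇒ λ = 4; (λ − 6) = 0 ⇒ λ = 6.
(Check: the roots sum (with multiplicity) to 26, matching trace L = Σdeg = 2·13 = 26.)
Laplacian eigenvalues (increasing order): [0.0, 2.5858, 2.5858, 4.0, 5.4142, 5.4142, 6.0]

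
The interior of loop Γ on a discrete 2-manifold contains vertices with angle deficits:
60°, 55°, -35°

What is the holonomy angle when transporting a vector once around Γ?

Holonomy = total enclosed curvature = 60° + 55° + (-35°) = 80°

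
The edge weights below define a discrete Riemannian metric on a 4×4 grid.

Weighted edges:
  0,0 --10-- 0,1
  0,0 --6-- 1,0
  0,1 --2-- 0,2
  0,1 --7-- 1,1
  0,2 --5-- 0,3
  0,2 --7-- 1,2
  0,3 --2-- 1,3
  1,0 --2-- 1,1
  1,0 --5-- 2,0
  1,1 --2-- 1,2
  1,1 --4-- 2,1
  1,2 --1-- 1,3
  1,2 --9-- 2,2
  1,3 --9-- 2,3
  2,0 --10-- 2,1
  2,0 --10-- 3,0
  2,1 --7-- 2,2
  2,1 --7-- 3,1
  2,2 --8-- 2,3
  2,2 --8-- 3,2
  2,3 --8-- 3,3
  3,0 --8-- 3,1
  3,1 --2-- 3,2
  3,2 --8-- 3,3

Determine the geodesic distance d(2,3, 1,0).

Shortest path: 2,3 → 1,3 → 1,2 → 1,1 → 1,0, total weight = 14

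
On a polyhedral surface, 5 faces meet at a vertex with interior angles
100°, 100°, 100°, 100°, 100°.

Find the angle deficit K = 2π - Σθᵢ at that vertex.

Sum of angles = 500°. K = 360° - 500° = -140°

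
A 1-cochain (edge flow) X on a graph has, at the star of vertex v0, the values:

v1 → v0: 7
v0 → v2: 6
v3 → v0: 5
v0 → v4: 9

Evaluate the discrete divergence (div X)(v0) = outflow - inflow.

Divergence = sum of outgoing flows = (-7) + 6 + (-5) + 9 = 3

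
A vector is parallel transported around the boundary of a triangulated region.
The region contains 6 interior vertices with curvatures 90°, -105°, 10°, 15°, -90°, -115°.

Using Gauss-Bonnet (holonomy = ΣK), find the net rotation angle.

Holonomy = total enclosed curvature = 90° + (-105°) + 10° + 15° + (-90°) + (-115°) = -195°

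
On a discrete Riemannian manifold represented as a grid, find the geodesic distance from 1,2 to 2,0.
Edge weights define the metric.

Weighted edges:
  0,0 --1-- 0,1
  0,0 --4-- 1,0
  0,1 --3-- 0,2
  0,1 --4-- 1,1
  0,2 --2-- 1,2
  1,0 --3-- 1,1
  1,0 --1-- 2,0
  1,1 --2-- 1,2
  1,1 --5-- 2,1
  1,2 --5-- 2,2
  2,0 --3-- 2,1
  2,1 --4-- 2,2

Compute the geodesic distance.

Shortest path: 1,2 → 1,1 → 1,0 → 2,0, total weight = 6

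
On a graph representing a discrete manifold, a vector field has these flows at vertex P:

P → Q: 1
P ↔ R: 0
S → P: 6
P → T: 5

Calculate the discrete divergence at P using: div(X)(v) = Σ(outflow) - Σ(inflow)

Divergence = sum of outgoing flows = 1 + 0 + (-6) + 5 = 0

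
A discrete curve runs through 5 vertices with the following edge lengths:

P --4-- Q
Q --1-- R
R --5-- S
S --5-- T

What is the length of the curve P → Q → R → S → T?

Arc length = 4 + 1 + 5 + 5 = 15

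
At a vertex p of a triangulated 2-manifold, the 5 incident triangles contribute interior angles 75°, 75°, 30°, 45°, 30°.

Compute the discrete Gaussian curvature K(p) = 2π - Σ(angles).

Sum of angles = 255°. K = 360° - 255° = 105° = 7π/12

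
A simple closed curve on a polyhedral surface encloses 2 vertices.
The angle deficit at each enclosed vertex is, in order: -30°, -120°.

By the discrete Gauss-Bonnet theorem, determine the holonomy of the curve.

Holonomy = total enclosed curvature = (-30°) + (-120°) = -150°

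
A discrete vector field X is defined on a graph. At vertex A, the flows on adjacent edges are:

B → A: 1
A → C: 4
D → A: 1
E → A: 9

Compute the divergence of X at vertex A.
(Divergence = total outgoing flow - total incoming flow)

Divergence = sum of outgoing flows = (-1) + 4 + (-1) + (-9) = -7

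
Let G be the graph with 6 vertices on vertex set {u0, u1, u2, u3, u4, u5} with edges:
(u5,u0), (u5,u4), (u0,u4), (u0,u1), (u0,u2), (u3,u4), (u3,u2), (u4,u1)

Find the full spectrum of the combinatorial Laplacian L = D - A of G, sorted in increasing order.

Degrees: deg(u0) = 4, deg(u1) = 2, deg(u2) = 2, deg(u3) = 2, deg(u4) = 4, deg(u5) = 2.
L = D − A with rows/columns ordered (u0, u1, u2, u3, u4, u5):
  [ 4, -1, -1,  0, -1, -1]
  [-1,  2,  0,  0, -1,  0]
  [-1,  0,  2, -1,  0,  0]
  [ 0,  0, -1,  2, -1,  0]
  [-1, -1,  0, -1,  4, -1]
  [-1,  0,  0,  0, -1,  2]
Characteristic polynomial: det(λI − L) = λ(λ² − 6λ + 6)(λ − 2)(λ² − 8λ + 14).
Roots: λ = 0; (λ² − 6λ + 6) = 0 ⇒ λ = 3 ± √3 ≈ 1.2679, 4.7321; (λ − 2) = 0 ⇒ λ = 2; (λ² − 8λ + 14) = 0 ⇒ λ = 4 ± √2 ≈ 2.5858, 5.4142.
(Check: the roots sum (with multiplicity) to 16, matching trace L = Σdeg = 2·8 = 16.)
Laplacian eigenvalues (increasing order): [0.0, 1.2679, 2.0, 2.5858, 4.7321, 5.4142]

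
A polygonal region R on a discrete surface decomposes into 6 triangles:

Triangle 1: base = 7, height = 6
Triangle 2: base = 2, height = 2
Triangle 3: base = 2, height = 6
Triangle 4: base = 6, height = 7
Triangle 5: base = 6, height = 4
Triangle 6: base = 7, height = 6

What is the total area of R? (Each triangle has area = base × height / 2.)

(1/2)×7×6 + (1/2)×2×2 + (1/2)×2×6 + (1/2)×6×7 + (1/2)×6×4 + (1/2)×7×6 = 83.0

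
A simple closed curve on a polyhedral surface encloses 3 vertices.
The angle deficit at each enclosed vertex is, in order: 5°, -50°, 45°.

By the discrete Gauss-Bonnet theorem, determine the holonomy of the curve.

Holonomy = total enclosed curvature = 5° + (-50°) + 45° = 0°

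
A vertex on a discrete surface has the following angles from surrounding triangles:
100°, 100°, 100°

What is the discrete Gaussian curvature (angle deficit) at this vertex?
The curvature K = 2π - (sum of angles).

Sum of angles = 300°. K = 360° - 300° = 60°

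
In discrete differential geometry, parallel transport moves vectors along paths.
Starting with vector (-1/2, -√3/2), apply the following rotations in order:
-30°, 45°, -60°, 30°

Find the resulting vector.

Total rotation: (-30°) + 45° + (-60°) + 30° = -15°. Final vector: (-0.7071, -0.7071)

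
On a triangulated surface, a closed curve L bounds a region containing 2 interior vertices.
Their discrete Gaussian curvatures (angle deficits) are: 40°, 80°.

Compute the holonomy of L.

Holonomy = total enclosed curvature = 40° + 80° = 120°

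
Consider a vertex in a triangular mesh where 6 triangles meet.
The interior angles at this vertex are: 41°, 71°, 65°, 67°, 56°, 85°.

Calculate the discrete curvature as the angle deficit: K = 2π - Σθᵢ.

Sum of angles = 385°. K = 360° - 385° = -25° = -5π/36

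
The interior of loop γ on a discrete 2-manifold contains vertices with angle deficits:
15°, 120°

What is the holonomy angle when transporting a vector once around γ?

Holonomy = total enclosed curvature = 15° + 120° = 135°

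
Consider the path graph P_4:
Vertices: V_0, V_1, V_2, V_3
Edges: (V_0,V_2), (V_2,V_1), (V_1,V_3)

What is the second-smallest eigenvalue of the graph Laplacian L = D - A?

The path graph P_n has Laplacian eigenvalues λ_k = 2 − 2cos(kπ/n), k = 0, 1, …, n−1. Here n = 4:
k=0: 2 − 2cos(0) = 0.0; k=1: 2 − 2cos(π/4) = 0.5858; k=2: 2 − 2cos(π/2) = 2.0; k=3: 2 − 2cos(3π/4) = 3.4142.
Laplacian eigenvalues: [0.0, 0.5858, 2.0, 3.4142]. Algebraic connectivity (smallest non-zero eigenvalue) = 0.5858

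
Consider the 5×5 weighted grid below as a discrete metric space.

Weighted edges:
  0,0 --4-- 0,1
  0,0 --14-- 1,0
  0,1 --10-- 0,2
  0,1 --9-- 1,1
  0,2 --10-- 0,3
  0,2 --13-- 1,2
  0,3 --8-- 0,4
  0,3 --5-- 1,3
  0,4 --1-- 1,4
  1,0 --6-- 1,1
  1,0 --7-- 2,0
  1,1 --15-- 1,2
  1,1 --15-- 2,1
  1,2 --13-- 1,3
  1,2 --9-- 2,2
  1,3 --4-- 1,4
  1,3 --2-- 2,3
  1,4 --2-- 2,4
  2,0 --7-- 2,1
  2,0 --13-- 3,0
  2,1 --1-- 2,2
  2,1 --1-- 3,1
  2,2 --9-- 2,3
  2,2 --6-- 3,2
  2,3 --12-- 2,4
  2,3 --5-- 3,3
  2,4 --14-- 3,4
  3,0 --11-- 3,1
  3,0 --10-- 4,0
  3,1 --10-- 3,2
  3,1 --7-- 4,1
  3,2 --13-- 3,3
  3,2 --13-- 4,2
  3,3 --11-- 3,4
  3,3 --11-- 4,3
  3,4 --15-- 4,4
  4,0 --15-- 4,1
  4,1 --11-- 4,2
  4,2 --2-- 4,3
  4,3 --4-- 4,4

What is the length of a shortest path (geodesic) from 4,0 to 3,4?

Shortest path: 4,0 → 4,1 → 4,2 → 4,3 → 4,4 → 3,4, total weight = 47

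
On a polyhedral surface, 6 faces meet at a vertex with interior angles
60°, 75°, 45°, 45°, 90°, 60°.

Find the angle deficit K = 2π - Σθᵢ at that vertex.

Sum of angles = 375°. K = 360° - 375° = -15° = -π/12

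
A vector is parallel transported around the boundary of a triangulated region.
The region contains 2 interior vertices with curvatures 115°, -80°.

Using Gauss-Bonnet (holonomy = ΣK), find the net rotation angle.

Holonomy = total enclosed curvature = 115° + (-80°) = 35°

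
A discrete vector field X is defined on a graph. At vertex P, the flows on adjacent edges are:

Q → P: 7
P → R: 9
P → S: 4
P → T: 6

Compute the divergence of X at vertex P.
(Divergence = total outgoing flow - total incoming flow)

Divergence = sum of outgoing flows = (-7) + 9 + 4 + 6 = 12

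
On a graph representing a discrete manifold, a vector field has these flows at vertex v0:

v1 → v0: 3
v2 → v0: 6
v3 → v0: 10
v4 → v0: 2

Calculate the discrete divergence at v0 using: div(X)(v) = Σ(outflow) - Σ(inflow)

Divergence = sum of outgoing flows = (-3) + (-6) + (-10) + (-2) = -21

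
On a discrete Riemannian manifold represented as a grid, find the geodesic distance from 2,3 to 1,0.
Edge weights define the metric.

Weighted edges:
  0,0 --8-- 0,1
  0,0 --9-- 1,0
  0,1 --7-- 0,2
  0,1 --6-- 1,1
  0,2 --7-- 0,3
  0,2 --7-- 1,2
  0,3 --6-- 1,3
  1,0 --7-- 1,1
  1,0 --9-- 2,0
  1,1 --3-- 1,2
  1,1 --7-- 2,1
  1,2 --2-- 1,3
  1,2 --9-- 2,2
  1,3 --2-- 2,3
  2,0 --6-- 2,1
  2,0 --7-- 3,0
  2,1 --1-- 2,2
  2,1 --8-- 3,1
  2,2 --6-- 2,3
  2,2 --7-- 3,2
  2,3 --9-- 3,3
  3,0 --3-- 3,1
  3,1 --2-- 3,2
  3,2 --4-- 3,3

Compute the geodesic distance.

Shortest path: 2,3 → 1,3 → 1,2 → 1,1 → 1,0, total weight = 14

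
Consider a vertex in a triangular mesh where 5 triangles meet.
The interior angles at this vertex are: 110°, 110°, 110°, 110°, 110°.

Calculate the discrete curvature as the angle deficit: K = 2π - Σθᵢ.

Sum of angles = 550°. K = 360° - 550° = -190°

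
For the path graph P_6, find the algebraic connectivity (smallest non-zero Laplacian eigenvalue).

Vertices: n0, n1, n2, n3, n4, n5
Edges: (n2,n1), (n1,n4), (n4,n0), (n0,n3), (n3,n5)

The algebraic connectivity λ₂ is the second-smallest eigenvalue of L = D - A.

The path graph P_n has Laplacian eigenvalues λ_k = 2 − 2cos(kπ/n), k = 0, 1, …, n−1. Here n = 6:
k=0: 2 − 2cos(0) = 0.0; k=1: 2 − 2cos(π/6) = 0.2679; k=2: 2 − 2cos(π/3) = 1.0; k=3: 2 − 2cos(π/2) = 2.0; k=4: 2 − 2cos(2π/3) = 3.0; k=5: 2 − 2cos(5π/6) = 3.7321.
Laplacian eigenvalues: [0.0, 0.2679, 1.0, 2.0, 3.0, 3.7321]. Algebraic connectivity (smallest non-zero eigenvalue) = 0.2679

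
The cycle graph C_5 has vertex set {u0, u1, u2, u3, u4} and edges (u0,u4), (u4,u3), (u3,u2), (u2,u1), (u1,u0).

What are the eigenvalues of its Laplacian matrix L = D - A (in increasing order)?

The cycle graph C_n has Laplacian eigenvalues λ_k = 2 − 2cos(2πk/n), k = 0, 1, …, n−1. Here n = 5:
k=0: 2 − 2cos(0) = 0.0; k=1: 2 − 2cos(2π/5) = 1.382; k=2: 2 − 2cos(4π/5) = 3.618; k=3: 2 − 2cos(6π/5) = 3.618; k=4: 2 − 2cos(8π/5) = 1.382.
Laplacian eigenvalues (increasing order): [0.0, 1.382, 1.382, 3.618, 3.618]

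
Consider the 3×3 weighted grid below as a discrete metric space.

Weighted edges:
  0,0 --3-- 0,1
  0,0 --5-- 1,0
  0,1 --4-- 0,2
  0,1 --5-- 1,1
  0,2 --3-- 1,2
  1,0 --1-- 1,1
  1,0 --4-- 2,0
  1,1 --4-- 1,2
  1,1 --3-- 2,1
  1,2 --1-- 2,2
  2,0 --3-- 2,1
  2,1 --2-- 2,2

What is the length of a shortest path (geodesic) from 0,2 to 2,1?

Shortest path: 0,2 → 1,2 → 2,2 → 2,1, total weight = 6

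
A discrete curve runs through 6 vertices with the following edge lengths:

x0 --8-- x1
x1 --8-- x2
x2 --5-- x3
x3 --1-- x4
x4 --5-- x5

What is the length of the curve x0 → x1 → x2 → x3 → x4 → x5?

Arc length = 8 + 8 + 5 + 1 + 5 = 27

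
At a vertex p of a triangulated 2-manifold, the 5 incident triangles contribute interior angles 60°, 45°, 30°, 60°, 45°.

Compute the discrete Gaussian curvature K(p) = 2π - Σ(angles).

Sum of angles = 240°. K = 360° - 240° = 120°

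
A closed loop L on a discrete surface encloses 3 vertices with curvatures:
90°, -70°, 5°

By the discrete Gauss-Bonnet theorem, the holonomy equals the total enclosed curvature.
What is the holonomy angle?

Holonomy = total enclosed curvature = 90° + (-70°) + 5° = 25°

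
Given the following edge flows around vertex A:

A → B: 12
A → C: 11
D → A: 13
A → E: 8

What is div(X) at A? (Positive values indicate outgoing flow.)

Divergence = sum of outgoing flows = 12 + 11 + (-13) + 8 = 18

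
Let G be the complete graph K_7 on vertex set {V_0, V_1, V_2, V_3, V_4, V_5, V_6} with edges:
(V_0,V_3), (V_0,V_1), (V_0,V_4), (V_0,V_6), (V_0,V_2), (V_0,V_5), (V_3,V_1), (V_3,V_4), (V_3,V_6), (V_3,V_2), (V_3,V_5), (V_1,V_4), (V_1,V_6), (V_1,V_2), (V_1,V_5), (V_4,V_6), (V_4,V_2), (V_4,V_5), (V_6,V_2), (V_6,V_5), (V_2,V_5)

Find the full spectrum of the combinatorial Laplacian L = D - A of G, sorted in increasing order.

For the complete graph K_n, L = nI − J (J = all-ones matrix). J has eigenvalues n (once, eigenvector 𝟙) and 0 (multiplicity n−1), so L has eigenvalues 0 (once) and n (multiplicity n−1). Here n = 7: eigenvalue 0 once and 7 with multiplicity 6.
Laplacian eigenvalues (increasing order): [0.0, 7.0, 7.0, 7.0, 7.0, 7.0, 7.0]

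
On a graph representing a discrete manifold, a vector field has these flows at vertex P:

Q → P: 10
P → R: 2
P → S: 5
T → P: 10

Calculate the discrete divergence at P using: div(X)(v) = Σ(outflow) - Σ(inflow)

Divergence = sum of outgoing flows = (-10) + 2 + 5 + (-10) = -13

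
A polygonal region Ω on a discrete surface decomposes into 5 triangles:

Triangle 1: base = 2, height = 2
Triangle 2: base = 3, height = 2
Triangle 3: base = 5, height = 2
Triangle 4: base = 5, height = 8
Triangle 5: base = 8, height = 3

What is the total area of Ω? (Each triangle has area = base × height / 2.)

(1/2)×2×2 + (1/2)×3×2 + (1/2)×5×2 + (1/2)×5×8 + (1/2)×8×3 = 42.0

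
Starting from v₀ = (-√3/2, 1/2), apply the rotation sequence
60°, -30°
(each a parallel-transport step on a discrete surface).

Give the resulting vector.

Total rotation: 60° + (-30°) = 30°. Final vector: (-1, 0)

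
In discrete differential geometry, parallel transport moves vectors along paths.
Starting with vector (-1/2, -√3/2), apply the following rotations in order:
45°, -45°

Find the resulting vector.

Total rotation: 45° + (-45°) = 0°. Final vector: (-0.5000, -0.8660)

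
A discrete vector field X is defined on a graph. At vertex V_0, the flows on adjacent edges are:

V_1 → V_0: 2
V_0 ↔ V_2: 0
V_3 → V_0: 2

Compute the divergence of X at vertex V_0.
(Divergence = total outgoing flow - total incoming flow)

Divergence = sum of outgoing flows = (-2) + 0 + (-2) = -4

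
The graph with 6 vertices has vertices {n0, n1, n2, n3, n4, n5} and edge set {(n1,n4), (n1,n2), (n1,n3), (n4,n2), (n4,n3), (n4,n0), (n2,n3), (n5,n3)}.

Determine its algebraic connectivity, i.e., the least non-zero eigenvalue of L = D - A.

Degrees: deg(n0) = 1, deg(n1) = 3, deg(n2) = 3, deg(n3) = 4, deg(n4) = 4, deg(n5) = 1.
L = D − A with rows/columns ordered (n0, n1, n2, n3, n4, n5):
  [ 1,  0,  0,  0, -1,  0]
  [ 0,  3, -1, -1, -1,  0]
  [ 0, -1,  3, -1, -1,  0]
  [ 0, -1, -1,  4, -1, -1]
  [-1, -1, -1, -1,  4,  0]
  [ 0,  0,  0, -1,  0,  1]
Characteristic polynomial: det(λI − L) = λ(λ² − 6λ + 4)(λ² − 6λ + 6)(λ − 4).
Roots: λ = 0; (λ² − 6λ + 4) = 0 ⇒ λ = 3 ± √5 ≈ 0.7639, 5.2361; (λ² − 6λ + 6) = 0 ⇒ λ = 3 ± √3 ≈ 1.2679, 4.7321; (λ − 4) = 0 ⇒ λ = 4.
(Check: the roots sum (with multiplicity) to 16, matching trace L = Σdeg = 2·8 = 16.)
Laplacian eigenvalues: [0.0, 0.7639, 1.2679, 4.0, 4.7321, 5.2361]. Algebraic connectivity (smallest non-zero eigenvalue) = 0.7639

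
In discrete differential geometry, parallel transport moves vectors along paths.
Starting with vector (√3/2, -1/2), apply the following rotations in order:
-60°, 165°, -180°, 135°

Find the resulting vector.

Total rotation: (-60°) + 165° + (-180°) + 135° = 60°. Final vector: (0.8660, 0.5000)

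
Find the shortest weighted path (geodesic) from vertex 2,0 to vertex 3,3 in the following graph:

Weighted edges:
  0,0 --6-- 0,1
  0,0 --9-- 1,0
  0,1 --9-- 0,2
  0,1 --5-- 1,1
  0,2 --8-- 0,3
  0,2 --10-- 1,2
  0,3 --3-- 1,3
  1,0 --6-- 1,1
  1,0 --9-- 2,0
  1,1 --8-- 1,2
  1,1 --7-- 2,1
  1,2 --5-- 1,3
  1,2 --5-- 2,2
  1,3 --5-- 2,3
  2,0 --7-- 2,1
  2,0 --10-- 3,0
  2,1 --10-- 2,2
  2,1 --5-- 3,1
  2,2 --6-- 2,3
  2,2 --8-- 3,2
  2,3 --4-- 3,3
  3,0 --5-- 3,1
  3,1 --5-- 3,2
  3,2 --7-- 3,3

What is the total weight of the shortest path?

Shortest path: 2,0 → 2,1 → 3,1 → 3,2 → 3,3, total weight = 24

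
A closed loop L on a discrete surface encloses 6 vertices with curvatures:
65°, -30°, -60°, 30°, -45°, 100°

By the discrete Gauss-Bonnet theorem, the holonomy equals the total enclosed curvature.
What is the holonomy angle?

Holonomy = total enclosed curvature = 65° + (-30°) + (-60°) + 30° + (-45°) + 100° = 60°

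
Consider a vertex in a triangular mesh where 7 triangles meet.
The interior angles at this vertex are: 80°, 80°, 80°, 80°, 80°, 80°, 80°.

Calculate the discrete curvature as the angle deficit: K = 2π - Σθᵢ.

Sum of angles = 560°. K = 360° - 560° = -200°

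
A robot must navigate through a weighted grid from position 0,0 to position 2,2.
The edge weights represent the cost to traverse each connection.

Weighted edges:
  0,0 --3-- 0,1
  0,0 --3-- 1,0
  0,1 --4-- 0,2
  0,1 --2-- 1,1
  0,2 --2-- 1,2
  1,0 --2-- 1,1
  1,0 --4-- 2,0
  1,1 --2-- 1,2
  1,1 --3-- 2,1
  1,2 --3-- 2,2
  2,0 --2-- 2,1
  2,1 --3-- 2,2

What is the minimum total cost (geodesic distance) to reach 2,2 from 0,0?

Shortest path: 0,0 → 0,1 → 1,1 → 1,2 → 2,2, total weight = 10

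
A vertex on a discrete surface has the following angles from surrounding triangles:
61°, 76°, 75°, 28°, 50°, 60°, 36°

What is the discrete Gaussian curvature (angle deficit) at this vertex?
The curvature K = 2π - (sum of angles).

Sum of angles = 386°. K = 360° - 386° = -26° = -13π/90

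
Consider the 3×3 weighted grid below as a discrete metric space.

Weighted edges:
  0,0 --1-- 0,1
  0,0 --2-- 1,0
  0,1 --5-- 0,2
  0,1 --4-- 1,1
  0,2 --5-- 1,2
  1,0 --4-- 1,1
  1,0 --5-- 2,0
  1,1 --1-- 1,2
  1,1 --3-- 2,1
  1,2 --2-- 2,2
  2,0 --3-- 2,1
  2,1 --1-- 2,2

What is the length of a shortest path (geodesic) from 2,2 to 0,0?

Shortest path: 2,2 → 1,2 → 1,1 → 0,1 → 0,0, total weight = 8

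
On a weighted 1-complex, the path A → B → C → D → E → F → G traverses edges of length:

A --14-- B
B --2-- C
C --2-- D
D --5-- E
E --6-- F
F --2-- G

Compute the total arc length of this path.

Arc length = 14 + 2 + 2 + 5 + 6 + 2 = 31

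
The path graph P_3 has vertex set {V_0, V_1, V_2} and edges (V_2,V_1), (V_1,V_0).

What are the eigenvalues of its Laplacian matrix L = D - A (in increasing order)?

The path graph P_n has Laplacian eigenvalues λ_k = 2 − 2cos(kπ/n), k = 0, 1, …, n−1. Here n = 3:
k=0: 2 − 2cos(0) = 0.0; k=1: 2 − 2cos(π/3) = 1.0; k=2: 2 − 2cos(2π/3) = 3.0.
Laplacian eigenvalues (increasing order): [0.0, 1.0, 3.0]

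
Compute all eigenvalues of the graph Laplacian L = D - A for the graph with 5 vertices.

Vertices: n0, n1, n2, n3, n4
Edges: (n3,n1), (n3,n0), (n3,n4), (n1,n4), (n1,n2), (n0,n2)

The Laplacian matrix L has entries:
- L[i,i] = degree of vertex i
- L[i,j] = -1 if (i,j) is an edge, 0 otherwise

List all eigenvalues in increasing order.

Degrees: deg(n0) = 2, deg(n1) = 3, deg(n2) = 2, deg(n3) = 3, deg(n4) = 2.
L = D − A with rows/columns ordered (n0, n1, n2, n3, n4):
  [ 2,  0, -1, -1,  0]
  [ 0,  3, -1, -1, -1]
  [-1, -1,  2,  0,  0]
  [-1, -1,  0,  3, -1]
  [ 0, -1,  0, -1,  2]
Characteristic polynomial: det(λI − L) = λ(λ² − 5λ + 5)(λ² − 7λ + 11).
Roots: λ = 0; (λ² − 5λ + 5) = 0 ⇒ λ = (5 ± √5)/2 ≈ 1.382, 3.618; (λ² − 7λ + 11) = 0 ⇒ λ = (7 ± √5)/2 ≈ 2.382, 4.618.
(Check: the roots sum (with multiplicity) to 12, matching trace L = Σdeg = 2·6 = 12.)
Laplacian eigenvalues (increasing order): [0.0, 1.382, 2.382, 3.618, 4.618]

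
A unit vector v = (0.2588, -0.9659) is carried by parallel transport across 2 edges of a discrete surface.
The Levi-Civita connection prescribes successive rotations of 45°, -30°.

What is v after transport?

Total rotation: 45° + (-30°) = 15°. Final vector: (0.5000, -0.8660)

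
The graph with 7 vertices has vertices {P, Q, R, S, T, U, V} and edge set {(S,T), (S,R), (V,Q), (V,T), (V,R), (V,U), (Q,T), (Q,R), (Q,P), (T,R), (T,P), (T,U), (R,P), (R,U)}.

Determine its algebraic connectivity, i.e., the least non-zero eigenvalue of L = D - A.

Degrees: deg(P) = 3, deg(Q) = 4, deg(R) = 6, deg(S) = 2, deg(T) = 6, deg(U) = 3, deg(V) = 4.
L = D − A with rows/columns ordered (P, Q, R, S, T, U, V):
  [ 3, -1, -1,  0, -1,  0,  0]
  [-1,  4, -1,  0, -1,  0, -1]
  [-1, -1,  6, -1, -1, -1, -1]
  [ 0,  0, -1,  2, -1,  0,  0]
  [-1, -1, -1, -1,  6, -1, -1]
  [ 0,  0, -1,  0, -1,  3, -1]
  [ 0, -1, -1,  0, -1, -1,  4]
Characteristic polynomial: det(λI − L) = λ(λ − 2)(λ² − 8λ + 14)(λ − 4)(λ − 7)².
Roots: λ = 0; (λ − 2) = 0 ⇒ λ = 2; (λ² − 8λ + 14) = 0 ⇒ λ = 4 ± √2 ≈ 2.5858, 5.4142; (λ − 4) = 0 ⇒ λ = 4; (λ − 7) = 0 ⇒ λ = 7 (multiplicity 2).
(Check: the roots sum (with multiplicity) to 28, matching trace L = Σdeg = 2·14 = 28.)
Laplacian eigenvalues: [0.0, 2.0, 2.5858, 4.0, 5.4142, 7.0, 7.0]. Algebraic connectivity (smallest non-zero eigenvalue) = 2.0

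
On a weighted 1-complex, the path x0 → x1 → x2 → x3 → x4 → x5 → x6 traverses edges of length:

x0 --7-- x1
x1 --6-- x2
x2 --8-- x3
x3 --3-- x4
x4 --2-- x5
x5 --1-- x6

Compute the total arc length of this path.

Arc length = 7 + 6 + 8 + 3 + 2 + 1 = 27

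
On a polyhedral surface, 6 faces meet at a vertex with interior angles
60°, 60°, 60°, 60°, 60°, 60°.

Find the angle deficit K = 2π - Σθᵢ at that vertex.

Sum of angles = 360°. K = 360° - 360° = 0° = 0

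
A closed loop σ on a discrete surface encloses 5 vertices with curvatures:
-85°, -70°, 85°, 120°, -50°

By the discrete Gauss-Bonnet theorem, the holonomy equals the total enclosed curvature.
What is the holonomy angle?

Holonomy = total enclosed curvature = (-85°) + (-70°) + 85° + 120° + (-50°) = 0°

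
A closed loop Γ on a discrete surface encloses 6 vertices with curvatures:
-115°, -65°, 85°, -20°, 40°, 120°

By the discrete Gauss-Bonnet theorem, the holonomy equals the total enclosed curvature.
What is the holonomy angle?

Holonomy = total enclosed curvature = (-115°) + (-65°) + 85° + (-20°) + 40° + 120° = 45°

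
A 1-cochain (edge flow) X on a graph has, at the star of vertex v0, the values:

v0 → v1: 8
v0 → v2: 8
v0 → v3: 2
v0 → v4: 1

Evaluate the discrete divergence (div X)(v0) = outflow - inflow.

Divergence = sum of outgoing flows = 8 + 8 + 2 + 1 = 19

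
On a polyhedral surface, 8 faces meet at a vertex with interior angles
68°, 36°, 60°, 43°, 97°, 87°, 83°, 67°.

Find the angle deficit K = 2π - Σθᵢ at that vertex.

Sum of angles = 541°. K = 360° - 541° = -181° = -181π/180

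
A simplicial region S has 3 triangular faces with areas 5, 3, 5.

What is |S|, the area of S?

5 + 3 + 5 = 13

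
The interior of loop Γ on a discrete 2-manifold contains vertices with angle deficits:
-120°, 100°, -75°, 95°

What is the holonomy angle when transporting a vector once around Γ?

Holonomy = total enclosed curvature = (-120°) + 100° + (-75°) + 95° = 0°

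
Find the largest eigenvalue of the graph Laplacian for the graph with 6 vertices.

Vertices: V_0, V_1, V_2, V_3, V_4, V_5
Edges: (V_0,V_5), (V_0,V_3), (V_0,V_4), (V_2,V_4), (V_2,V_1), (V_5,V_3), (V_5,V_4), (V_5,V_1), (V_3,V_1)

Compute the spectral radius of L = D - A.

Degrees: deg(V_0) = 3, deg(V_1) = 3, deg(V_2) = 2, deg(V_3) = 3, deg(V_4) = 3, deg(V_5) = 4.
L = D − A with rows/columns ordered (V_0, V_1, V_2, V_3, V_4, V_5):
  [ 3,  0,  0, -1, -1, -1]
  [ 0,  3, -1, -1,  0, -1]
  [ 0, -1,  2,  0, -1,  0]
  [-1, -1,  0,  3,  0, -1]
  [-1,  0, -1,  0,  3, -1]
  [-1, -1,  0, -1, -1,  4]
Characteristic polynomial: det(λI − L) = λ(λ² − 7λ + 9)(λ² − 7λ + 11)(λ − 4).
Roots: λ = 0; (λ² − 7λ + 9) = 0 ⇒ λ = (7 ± √13)/2 ≈ 1.6972, 5.3028; (λ² − 7λ + 11) = 0 ⇒ λ = (7 ± √5)/2 ≈ 2.382, 4.618; (λ − 4) = 0 ⇒ λ = 4.
(Check: the roots sum (with multiplicity) to 18, matching trace L = Σdeg = 2·9 = 18.)
Laplacian eigenvalues: [0.0, 1.6972, 2.382, 4.0, 4.618, 5.3028]. Largest eigenvalue (spectral radius) = 5.3028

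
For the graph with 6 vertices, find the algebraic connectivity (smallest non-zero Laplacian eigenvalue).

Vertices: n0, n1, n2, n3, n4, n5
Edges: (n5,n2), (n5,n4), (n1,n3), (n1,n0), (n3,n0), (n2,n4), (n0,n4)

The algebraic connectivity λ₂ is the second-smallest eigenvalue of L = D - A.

Degrees: deg(n0) = 3, deg(n1) = 2, deg(n2) = 2, deg(n3) = 2, deg(n4) = 3, deg(n5) = 2.
L = D − A with rows/columns ordered (n0, n1, n2, n3, n4, n5):
  [ 3, -1,  0, -1, -1,  0]
  [-1,  2,  0, -1,  0,  0]
  [ 0,  0,  2,  0, -1, -1]
  [-1, -1,  0,  2,  0,  0]
  [-1,  0, -1,  0,  3, -1]
  [ 0,  0, -1,  0, -1,  2]
Characteristic polynomial: det(λI − L) = λ(λ² − 5λ + 2)(λ − 3)³.
Roots: λ = 0; (λ² − 5λ + 2) = 0 ⇒ λ = (5 ± √17)/2 ≈ 0.4384, 4.5616; (λ − 3) = 0 ⇒ λ = 3 (multiplicity 3).
(Check: the roots sum (with multiplicity) to 14, matching trace L = Σdeg = 2·7 = 14.)
Laplacian eigenvalues: [0.0, 0.4384, 3.0, 3.0, 3.0, 4.5616]. Algebraic connectivity (smallest non-zero eigenvalue) = 0.4384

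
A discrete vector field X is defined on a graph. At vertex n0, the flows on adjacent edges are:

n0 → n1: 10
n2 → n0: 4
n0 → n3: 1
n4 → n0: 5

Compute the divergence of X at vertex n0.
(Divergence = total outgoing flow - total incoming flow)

Divergence = sum of outgoing flows = 10 + (-4) + 1 + (-5) = 2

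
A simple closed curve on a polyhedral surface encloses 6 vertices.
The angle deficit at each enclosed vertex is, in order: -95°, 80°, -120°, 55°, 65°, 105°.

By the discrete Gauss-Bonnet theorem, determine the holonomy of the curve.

Holonomy = total enclosed curvature = (-95°) + 80° + (-120°) + 55° + 65° + 105° = 90°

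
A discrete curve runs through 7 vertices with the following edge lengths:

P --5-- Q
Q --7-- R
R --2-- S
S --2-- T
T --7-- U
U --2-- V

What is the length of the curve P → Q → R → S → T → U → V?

Arc length = 5 + 7 + 2 + 2 + 7 + 2 = 25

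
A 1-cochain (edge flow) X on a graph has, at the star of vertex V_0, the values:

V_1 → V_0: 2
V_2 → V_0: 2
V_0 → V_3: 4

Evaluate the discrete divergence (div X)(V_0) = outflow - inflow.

Divergence = sum of outgoing flows = (-2) + (-2) + 4 = 0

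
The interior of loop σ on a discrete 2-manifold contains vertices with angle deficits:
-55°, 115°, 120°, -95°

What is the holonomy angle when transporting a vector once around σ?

Holonomy = total enclosed curvature = (-55°) + 115° + 120° + (-95°) = 85°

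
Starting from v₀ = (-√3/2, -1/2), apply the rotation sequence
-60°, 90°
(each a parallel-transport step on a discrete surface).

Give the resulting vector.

Total rotation: (-60°) + 90° = 30°. Final vector: (-0.5000, -0.8660)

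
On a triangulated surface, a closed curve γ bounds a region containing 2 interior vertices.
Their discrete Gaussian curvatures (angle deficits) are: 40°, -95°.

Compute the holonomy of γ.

Holonomy = total enclosed curvature = 40° + (-95°) = -55°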